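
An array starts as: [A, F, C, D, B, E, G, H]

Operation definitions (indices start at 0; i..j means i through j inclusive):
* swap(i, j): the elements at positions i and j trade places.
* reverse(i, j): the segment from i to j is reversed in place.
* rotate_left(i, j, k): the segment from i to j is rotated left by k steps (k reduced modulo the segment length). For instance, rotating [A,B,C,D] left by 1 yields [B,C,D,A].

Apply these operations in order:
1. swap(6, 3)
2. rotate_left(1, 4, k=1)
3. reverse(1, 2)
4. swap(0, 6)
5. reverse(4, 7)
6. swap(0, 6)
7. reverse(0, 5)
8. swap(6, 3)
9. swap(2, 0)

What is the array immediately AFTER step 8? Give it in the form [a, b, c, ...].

Answer: [A, H, B, D, G, E, C, F]

Derivation:
After 1 (swap(6, 3)): [A, F, C, G, B, E, D, H]
After 2 (rotate_left(1, 4, k=1)): [A, C, G, B, F, E, D, H]
After 3 (reverse(1, 2)): [A, G, C, B, F, E, D, H]
After 4 (swap(0, 6)): [D, G, C, B, F, E, A, H]
After 5 (reverse(4, 7)): [D, G, C, B, H, A, E, F]
After 6 (swap(0, 6)): [E, G, C, B, H, A, D, F]
After 7 (reverse(0, 5)): [A, H, B, C, G, E, D, F]
After 8 (swap(6, 3)): [A, H, B, D, G, E, C, F]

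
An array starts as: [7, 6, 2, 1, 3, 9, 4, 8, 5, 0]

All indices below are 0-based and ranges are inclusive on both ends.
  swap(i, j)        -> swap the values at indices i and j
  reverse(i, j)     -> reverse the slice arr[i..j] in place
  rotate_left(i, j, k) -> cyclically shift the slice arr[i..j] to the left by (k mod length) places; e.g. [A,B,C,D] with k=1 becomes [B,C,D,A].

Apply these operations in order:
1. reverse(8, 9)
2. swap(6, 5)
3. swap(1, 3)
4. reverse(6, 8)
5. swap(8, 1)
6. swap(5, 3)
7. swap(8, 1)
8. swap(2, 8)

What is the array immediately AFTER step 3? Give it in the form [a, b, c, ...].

After 1 (reverse(8, 9)): [7, 6, 2, 1, 3, 9, 4, 8, 0, 5]
After 2 (swap(6, 5)): [7, 6, 2, 1, 3, 4, 9, 8, 0, 5]
After 3 (swap(1, 3)): [7, 1, 2, 6, 3, 4, 9, 8, 0, 5]

Answer: [7, 1, 2, 6, 3, 4, 9, 8, 0, 5]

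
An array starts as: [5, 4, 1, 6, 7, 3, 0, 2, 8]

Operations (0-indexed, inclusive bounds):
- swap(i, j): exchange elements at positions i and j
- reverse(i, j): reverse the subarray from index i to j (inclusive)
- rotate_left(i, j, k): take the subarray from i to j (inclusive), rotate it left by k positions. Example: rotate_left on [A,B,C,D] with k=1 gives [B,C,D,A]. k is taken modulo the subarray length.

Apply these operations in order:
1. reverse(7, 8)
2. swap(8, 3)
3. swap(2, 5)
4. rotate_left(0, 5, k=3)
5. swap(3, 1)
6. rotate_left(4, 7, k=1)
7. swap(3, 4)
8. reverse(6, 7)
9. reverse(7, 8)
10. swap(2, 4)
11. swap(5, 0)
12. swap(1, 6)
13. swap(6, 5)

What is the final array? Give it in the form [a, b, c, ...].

Answer: [0, 4, 7, 3, 1, 5, 2, 6, 8]

Derivation:
After 1 (reverse(7, 8)): [5, 4, 1, 6, 7, 3, 0, 8, 2]
After 2 (swap(8, 3)): [5, 4, 1, 2, 7, 3, 0, 8, 6]
After 3 (swap(2, 5)): [5, 4, 3, 2, 7, 1, 0, 8, 6]
After 4 (rotate_left(0, 5, k=3)): [2, 7, 1, 5, 4, 3, 0, 8, 6]
After 5 (swap(3, 1)): [2, 5, 1, 7, 4, 3, 0, 8, 6]
After 6 (rotate_left(4, 7, k=1)): [2, 5, 1, 7, 3, 0, 8, 4, 6]
After 7 (swap(3, 4)): [2, 5, 1, 3, 7, 0, 8, 4, 6]
After 8 (reverse(6, 7)): [2, 5, 1, 3, 7, 0, 4, 8, 6]
After 9 (reverse(7, 8)): [2, 5, 1, 3, 7, 0, 4, 6, 8]
After 10 (swap(2, 4)): [2, 5, 7, 3, 1, 0, 4, 6, 8]
After 11 (swap(5, 0)): [0, 5, 7, 3, 1, 2, 4, 6, 8]
After 12 (swap(1, 6)): [0, 4, 7, 3, 1, 2, 5, 6, 8]
After 13 (swap(6, 5)): [0, 4, 7, 3, 1, 5, 2, 6, 8]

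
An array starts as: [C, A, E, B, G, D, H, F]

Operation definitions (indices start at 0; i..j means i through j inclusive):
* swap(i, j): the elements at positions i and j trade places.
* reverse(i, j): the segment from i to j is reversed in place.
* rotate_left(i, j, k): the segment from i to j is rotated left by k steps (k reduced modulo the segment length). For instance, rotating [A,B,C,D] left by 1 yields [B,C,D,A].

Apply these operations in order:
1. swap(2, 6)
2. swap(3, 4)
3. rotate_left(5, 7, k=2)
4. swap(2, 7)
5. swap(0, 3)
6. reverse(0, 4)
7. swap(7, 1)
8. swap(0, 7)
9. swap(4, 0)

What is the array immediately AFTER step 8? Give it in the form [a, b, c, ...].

After 1 (swap(2, 6)): [C, A, H, B, G, D, E, F]
After 2 (swap(3, 4)): [C, A, H, G, B, D, E, F]
After 3 (rotate_left(5, 7, k=2)): [C, A, H, G, B, F, D, E]
After 4 (swap(2, 7)): [C, A, E, G, B, F, D, H]
After 5 (swap(0, 3)): [G, A, E, C, B, F, D, H]
After 6 (reverse(0, 4)): [B, C, E, A, G, F, D, H]
After 7 (swap(7, 1)): [B, H, E, A, G, F, D, C]
After 8 (swap(0, 7)): [C, H, E, A, G, F, D, B]

Answer: [C, H, E, A, G, F, D, B]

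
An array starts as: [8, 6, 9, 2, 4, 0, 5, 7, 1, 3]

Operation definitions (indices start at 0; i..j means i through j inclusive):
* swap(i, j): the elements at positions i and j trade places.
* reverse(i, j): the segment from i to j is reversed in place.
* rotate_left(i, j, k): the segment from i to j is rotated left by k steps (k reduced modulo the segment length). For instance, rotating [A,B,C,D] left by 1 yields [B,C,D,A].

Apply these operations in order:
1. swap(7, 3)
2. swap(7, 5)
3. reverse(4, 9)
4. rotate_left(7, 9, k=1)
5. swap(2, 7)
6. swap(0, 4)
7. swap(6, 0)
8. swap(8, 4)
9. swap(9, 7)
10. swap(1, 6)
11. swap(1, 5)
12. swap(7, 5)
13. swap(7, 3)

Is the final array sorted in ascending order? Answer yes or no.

After 1 (swap(7, 3)): [8, 6, 9, 7, 4, 0, 5, 2, 1, 3]
After 2 (swap(7, 5)): [8, 6, 9, 7, 4, 2, 5, 0, 1, 3]
After 3 (reverse(4, 9)): [8, 6, 9, 7, 3, 1, 0, 5, 2, 4]
After 4 (rotate_left(7, 9, k=1)): [8, 6, 9, 7, 3, 1, 0, 2, 4, 5]
After 5 (swap(2, 7)): [8, 6, 2, 7, 3, 1, 0, 9, 4, 5]
After 6 (swap(0, 4)): [3, 6, 2, 7, 8, 1, 0, 9, 4, 5]
After 7 (swap(6, 0)): [0, 6, 2, 7, 8, 1, 3, 9, 4, 5]
After 8 (swap(8, 4)): [0, 6, 2, 7, 4, 1, 3, 9, 8, 5]
After 9 (swap(9, 7)): [0, 6, 2, 7, 4, 1, 3, 5, 8, 9]
After 10 (swap(1, 6)): [0, 3, 2, 7, 4, 1, 6, 5, 8, 9]
After 11 (swap(1, 5)): [0, 1, 2, 7, 4, 3, 6, 5, 8, 9]
After 12 (swap(7, 5)): [0, 1, 2, 7, 4, 5, 6, 3, 8, 9]
After 13 (swap(7, 3)): [0, 1, 2, 3, 4, 5, 6, 7, 8, 9]

Answer: yes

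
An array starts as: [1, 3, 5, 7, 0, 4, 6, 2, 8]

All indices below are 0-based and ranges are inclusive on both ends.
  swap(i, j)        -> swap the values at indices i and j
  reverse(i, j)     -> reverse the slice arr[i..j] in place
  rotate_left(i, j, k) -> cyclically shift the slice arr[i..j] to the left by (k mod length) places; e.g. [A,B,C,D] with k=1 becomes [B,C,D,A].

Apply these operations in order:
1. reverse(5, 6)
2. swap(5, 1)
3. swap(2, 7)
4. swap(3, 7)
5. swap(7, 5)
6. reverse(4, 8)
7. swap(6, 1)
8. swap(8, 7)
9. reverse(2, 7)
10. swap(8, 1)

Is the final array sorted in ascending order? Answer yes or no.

After 1 (reverse(5, 6)): [1, 3, 5, 7, 0, 6, 4, 2, 8]
After 2 (swap(5, 1)): [1, 6, 5, 7, 0, 3, 4, 2, 8]
After 3 (swap(2, 7)): [1, 6, 2, 7, 0, 3, 4, 5, 8]
After 4 (swap(3, 7)): [1, 6, 2, 5, 0, 3, 4, 7, 8]
After 5 (swap(7, 5)): [1, 6, 2, 5, 0, 7, 4, 3, 8]
After 6 (reverse(4, 8)): [1, 6, 2, 5, 8, 3, 4, 7, 0]
After 7 (swap(6, 1)): [1, 4, 2, 5, 8, 3, 6, 7, 0]
After 8 (swap(8, 7)): [1, 4, 2, 5, 8, 3, 6, 0, 7]
After 9 (reverse(2, 7)): [1, 4, 0, 6, 3, 8, 5, 2, 7]
After 10 (swap(8, 1)): [1, 7, 0, 6, 3, 8, 5, 2, 4]

Answer: no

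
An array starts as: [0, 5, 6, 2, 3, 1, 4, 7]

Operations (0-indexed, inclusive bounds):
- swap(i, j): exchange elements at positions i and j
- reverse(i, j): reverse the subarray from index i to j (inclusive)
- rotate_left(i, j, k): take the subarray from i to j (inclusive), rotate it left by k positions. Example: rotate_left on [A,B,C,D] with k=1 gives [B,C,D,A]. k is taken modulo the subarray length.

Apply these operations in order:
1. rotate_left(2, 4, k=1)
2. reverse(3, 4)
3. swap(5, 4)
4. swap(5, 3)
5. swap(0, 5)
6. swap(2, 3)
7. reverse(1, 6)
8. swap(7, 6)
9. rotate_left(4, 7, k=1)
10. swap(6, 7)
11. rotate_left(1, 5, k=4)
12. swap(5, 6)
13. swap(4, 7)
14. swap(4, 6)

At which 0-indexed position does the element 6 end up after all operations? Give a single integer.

Answer: 0

Derivation:
After 1 (rotate_left(2, 4, k=1)): [0, 5, 2, 3, 6, 1, 4, 7]
After 2 (reverse(3, 4)): [0, 5, 2, 6, 3, 1, 4, 7]
After 3 (swap(5, 4)): [0, 5, 2, 6, 1, 3, 4, 7]
After 4 (swap(5, 3)): [0, 5, 2, 3, 1, 6, 4, 7]
After 5 (swap(0, 5)): [6, 5, 2, 3, 1, 0, 4, 7]
After 6 (swap(2, 3)): [6, 5, 3, 2, 1, 0, 4, 7]
After 7 (reverse(1, 6)): [6, 4, 0, 1, 2, 3, 5, 7]
After 8 (swap(7, 6)): [6, 4, 0, 1, 2, 3, 7, 5]
After 9 (rotate_left(4, 7, k=1)): [6, 4, 0, 1, 3, 7, 5, 2]
After 10 (swap(6, 7)): [6, 4, 0, 1, 3, 7, 2, 5]
After 11 (rotate_left(1, 5, k=4)): [6, 7, 4, 0, 1, 3, 2, 5]
After 12 (swap(5, 6)): [6, 7, 4, 0, 1, 2, 3, 5]
After 13 (swap(4, 7)): [6, 7, 4, 0, 5, 2, 3, 1]
After 14 (swap(4, 6)): [6, 7, 4, 0, 3, 2, 5, 1]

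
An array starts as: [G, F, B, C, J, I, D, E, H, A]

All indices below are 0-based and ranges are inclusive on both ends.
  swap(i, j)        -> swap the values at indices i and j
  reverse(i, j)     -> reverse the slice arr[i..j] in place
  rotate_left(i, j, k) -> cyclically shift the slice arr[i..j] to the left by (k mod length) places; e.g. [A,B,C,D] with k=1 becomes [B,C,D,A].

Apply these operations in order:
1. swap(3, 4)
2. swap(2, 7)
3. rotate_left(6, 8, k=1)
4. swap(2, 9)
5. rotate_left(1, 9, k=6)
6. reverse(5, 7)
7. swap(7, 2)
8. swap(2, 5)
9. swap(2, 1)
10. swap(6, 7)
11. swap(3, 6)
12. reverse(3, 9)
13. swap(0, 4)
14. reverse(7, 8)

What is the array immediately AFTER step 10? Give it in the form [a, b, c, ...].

After 1 (swap(3, 4)): [G, F, B, J, C, I, D, E, H, A]
After 2 (swap(2, 7)): [G, F, E, J, C, I, D, B, H, A]
After 3 (rotate_left(6, 8, k=1)): [G, F, E, J, C, I, B, H, D, A]
After 4 (swap(2, 9)): [G, F, A, J, C, I, B, H, D, E]
After 5 (rotate_left(1, 9, k=6)): [G, H, D, E, F, A, J, C, I, B]
After 6 (reverse(5, 7)): [G, H, D, E, F, C, J, A, I, B]
After 7 (swap(7, 2)): [G, H, A, E, F, C, J, D, I, B]
After 8 (swap(2, 5)): [G, H, C, E, F, A, J, D, I, B]
After 9 (swap(2, 1)): [G, C, H, E, F, A, J, D, I, B]
After 10 (swap(6, 7)): [G, C, H, E, F, A, D, J, I, B]

Answer: [G, C, H, E, F, A, D, J, I, B]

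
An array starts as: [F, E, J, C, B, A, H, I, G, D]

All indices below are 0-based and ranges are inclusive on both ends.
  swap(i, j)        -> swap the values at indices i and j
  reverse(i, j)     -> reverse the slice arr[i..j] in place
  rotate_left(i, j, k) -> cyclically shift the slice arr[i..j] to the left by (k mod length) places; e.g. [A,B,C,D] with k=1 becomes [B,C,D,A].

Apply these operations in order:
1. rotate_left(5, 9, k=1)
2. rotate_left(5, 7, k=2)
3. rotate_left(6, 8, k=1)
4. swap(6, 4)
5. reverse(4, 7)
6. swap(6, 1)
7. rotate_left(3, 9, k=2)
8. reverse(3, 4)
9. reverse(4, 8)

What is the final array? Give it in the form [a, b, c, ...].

Answer: [F, G, J, E, C, A, H, I, B, D]

Derivation:
After 1 (rotate_left(5, 9, k=1)): [F, E, J, C, B, H, I, G, D, A]
After 2 (rotate_left(5, 7, k=2)): [F, E, J, C, B, G, H, I, D, A]
After 3 (rotate_left(6, 8, k=1)): [F, E, J, C, B, G, I, D, H, A]
After 4 (swap(6, 4)): [F, E, J, C, I, G, B, D, H, A]
After 5 (reverse(4, 7)): [F, E, J, C, D, B, G, I, H, A]
After 6 (swap(6, 1)): [F, G, J, C, D, B, E, I, H, A]
After 7 (rotate_left(3, 9, k=2)): [F, G, J, B, E, I, H, A, C, D]
After 8 (reverse(3, 4)): [F, G, J, E, B, I, H, A, C, D]
After 9 (reverse(4, 8)): [F, G, J, E, C, A, H, I, B, D]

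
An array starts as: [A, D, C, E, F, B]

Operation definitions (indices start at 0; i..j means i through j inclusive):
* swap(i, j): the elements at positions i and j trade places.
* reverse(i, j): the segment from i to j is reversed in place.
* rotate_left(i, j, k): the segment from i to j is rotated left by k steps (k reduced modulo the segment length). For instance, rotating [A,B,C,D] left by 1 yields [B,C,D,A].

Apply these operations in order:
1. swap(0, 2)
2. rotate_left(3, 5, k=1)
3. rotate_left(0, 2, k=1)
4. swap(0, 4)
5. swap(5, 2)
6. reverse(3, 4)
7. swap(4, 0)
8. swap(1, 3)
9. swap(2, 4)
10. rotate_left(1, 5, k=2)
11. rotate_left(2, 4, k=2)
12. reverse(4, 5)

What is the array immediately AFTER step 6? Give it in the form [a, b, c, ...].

After 1 (swap(0, 2)): [C, D, A, E, F, B]
After 2 (rotate_left(3, 5, k=1)): [C, D, A, F, B, E]
After 3 (rotate_left(0, 2, k=1)): [D, A, C, F, B, E]
After 4 (swap(0, 4)): [B, A, C, F, D, E]
After 5 (swap(5, 2)): [B, A, E, F, D, C]
After 6 (reverse(3, 4)): [B, A, E, D, F, C]

Answer: [B, A, E, D, F, C]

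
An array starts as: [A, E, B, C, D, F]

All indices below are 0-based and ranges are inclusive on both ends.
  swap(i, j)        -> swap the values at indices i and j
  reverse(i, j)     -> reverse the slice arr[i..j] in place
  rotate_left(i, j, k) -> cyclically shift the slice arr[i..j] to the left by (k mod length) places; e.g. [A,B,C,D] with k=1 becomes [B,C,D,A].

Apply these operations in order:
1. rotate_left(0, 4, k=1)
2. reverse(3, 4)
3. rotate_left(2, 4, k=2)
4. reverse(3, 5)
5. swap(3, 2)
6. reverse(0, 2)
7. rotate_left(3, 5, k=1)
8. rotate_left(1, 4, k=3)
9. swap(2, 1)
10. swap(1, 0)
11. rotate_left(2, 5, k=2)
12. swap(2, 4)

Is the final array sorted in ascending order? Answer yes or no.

After 1 (rotate_left(0, 4, k=1)): [E, B, C, D, A, F]
After 2 (reverse(3, 4)): [E, B, C, A, D, F]
After 3 (rotate_left(2, 4, k=2)): [E, B, D, C, A, F]
After 4 (reverse(3, 5)): [E, B, D, F, A, C]
After 5 (swap(3, 2)): [E, B, F, D, A, C]
After 6 (reverse(0, 2)): [F, B, E, D, A, C]
After 7 (rotate_left(3, 5, k=1)): [F, B, E, A, C, D]
After 8 (rotate_left(1, 4, k=3)): [F, C, B, E, A, D]
After 9 (swap(2, 1)): [F, B, C, E, A, D]
After 10 (swap(1, 0)): [B, F, C, E, A, D]
After 11 (rotate_left(2, 5, k=2)): [B, F, A, D, C, E]
After 12 (swap(2, 4)): [B, F, C, D, A, E]

Answer: no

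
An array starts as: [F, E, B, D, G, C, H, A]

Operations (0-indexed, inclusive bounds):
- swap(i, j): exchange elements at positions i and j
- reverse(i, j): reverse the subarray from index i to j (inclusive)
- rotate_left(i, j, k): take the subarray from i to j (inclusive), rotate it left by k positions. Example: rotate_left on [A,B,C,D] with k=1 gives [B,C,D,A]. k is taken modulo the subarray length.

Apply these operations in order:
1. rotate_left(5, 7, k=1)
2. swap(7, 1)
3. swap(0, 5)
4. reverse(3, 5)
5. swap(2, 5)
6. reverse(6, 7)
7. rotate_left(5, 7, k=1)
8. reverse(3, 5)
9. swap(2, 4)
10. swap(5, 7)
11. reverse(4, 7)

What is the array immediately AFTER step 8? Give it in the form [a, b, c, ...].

Answer: [H, C, D, E, G, F, A, B]

Derivation:
After 1 (rotate_left(5, 7, k=1)): [F, E, B, D, G, H, A, C]
After 2 (swap(7, 1)): [F, C, B, D, G, H, A, E]
After 3 (swap(0, 5)): [H, C, B, D, G, F, A, E]
After 4 (reverse(3, 5)): [H, C, B, F, G, D, A, E]
After 5 (swap(2, 5)): [H, C, D, F, G, B, A, E]
After 6 (reverse(6, 7)): [H, C, D, F, G, B, E, A]
After 7 (rotate_left(5, 7, k=1)): [H, C, D, F, G, E, A, B]
After 8 (reverse(3, 5)): [H, C, D, E, G, F, A, B]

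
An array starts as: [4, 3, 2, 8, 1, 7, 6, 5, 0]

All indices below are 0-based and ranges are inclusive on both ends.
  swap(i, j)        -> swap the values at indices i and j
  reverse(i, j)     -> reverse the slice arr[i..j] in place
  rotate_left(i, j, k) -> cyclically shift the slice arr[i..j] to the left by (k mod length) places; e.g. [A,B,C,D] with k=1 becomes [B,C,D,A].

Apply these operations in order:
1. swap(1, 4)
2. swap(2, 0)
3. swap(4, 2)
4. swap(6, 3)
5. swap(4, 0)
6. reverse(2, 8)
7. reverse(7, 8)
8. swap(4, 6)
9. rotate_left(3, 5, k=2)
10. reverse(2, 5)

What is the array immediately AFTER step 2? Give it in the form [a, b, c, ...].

After 1 (swap(1, 4)): [4, 1, 2, 8, 3, 7, 6, 5, 0]
After 2 (swap(2, 0)): [2, 1, 4, 8, 3, 7, 6, 5, 0]

Answer: [2, 1, 4, 8, 3, 7, 6, 5, 0]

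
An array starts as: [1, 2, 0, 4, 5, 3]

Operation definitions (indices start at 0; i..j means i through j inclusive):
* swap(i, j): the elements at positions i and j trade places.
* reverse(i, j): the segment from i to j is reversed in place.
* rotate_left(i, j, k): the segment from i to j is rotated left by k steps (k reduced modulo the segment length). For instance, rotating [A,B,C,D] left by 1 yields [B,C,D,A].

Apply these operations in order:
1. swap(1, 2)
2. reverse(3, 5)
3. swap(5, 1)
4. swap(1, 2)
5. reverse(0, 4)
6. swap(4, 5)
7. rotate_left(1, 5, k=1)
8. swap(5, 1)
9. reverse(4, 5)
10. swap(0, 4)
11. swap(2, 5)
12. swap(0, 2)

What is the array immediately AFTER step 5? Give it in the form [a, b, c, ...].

Answer: [5, 3, 4, 2, 1, 0]

Derivation:
After 1 (swap(1, 2)): [1, 0, 2, 4, 5, 3]
After 2 (reverse(3, 5)): [1, 0, 2, 3, 5, 4]
After 3 (swap(5, 1)): [1, 4, 2, 3, 5, 0]
After 4 (swap(1, 2)): [1, 2, 4, 3, 5, 0]
After 5 (reverse(0, 4)): [5, 3, 4, 2, 1, 0]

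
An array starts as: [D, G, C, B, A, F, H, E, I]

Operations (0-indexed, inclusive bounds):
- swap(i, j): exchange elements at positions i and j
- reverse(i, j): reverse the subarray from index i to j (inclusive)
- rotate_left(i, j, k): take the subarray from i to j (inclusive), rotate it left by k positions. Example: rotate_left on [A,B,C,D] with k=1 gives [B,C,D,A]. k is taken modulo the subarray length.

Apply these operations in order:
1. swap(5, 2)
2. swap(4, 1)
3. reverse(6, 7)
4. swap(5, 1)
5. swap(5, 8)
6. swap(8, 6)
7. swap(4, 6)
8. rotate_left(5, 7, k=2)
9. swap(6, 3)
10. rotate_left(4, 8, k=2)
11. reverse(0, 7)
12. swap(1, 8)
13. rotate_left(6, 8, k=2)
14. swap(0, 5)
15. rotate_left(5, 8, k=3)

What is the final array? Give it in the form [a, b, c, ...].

After 1 (swap(5, 2)): [D, G, F, B, A, C, H, E, I]
After 2 (swap(4, 1)): [D, A, F, B, G, C, H, E, I]
After 3 (reverse(6, 7)): [D, A, F, B, G, C, E, H, I]
After 4 (swap(5, 1)): [D, C, F, B, G, A, E, H, I]
After 5 (swap(5, 8)): [D, C, F, B, G, I, E, H, A]
After 6 (swap(8, 6)): [D, C, F, B, G, I, A, H, E]
After 7 (swap(4, 6)): [D, C, F, B, A, I, G, H, E]
After 8 (rotate_left(5, 7, k=2)): [D, C, F, B, A, H, I, G, E]
After 9 (swap(6, 3)): [D, C, F, I, A, H, B, G, E]
After 10 (rotate_left(4, 8, k=2)): [D, C, F, I, B, G, E, A, H]
After 11 (reverse(0, 7)): [A, E, G, B, I, F, C, D, H]
After 12 (swap(1, 8)): [A, H, G, B, I, F, C, D, E]
After 13 (rotate_left(6, 8, k=2)): [A, H, G, B, I, F, E, C, D]
After 14 (swap(0, 5)): [F, H, G, B, I, A, E, C, D]
After 15 (rotate_left(5, 8, k=3)): [F, H, G, B, I, D, A, E, C]

Answer: [F, H, G, B, I, D, A, E, C]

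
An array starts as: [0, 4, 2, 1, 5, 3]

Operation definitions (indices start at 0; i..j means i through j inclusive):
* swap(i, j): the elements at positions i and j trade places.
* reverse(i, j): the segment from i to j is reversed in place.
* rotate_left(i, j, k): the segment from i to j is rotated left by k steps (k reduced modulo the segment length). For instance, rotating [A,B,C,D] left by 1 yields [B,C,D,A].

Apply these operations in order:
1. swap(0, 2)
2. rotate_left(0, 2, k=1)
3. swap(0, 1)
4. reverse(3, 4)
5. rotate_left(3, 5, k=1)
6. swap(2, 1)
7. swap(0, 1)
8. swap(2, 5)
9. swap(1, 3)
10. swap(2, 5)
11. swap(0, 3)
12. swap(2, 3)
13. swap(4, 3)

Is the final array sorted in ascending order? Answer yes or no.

After 1 (swap(0, 2)): [2, 4, 0, 1, 5, 3]
After 2 (rotate_left(0, 2, k=1)): [4, 0, 2, 1, 5, 3]
After 3 (swap(0, 1)): [0, 4, 2, 1, 5, 3]
After 4 (reverse(3, 4)): [0, 4, 2, 5, 1, 3]
After 5 (rotate_left(3, 5, k=1)): [0, 4, 2, 1, 3, 5]
After 6 (swap(2, 1)): [0, 2, 4, 1, 3, 5]
After 7 (swap(0, 1)): [2, 0, 4, 1, 3, 5]
After 8 (swap(2, 5)): [2, 0, 5, 1, 3, 4]
After 9 (swap(1, 3)): [2, 1, 5, 0, 3, 4]
After 10 (swap(2, 5)): [2, 1, 4, 0, 3, 5]
After 11 (swap(0, 3)): [0, 1, 4, 2, 3, 5]
After 12 (swap(2, 3)): [0, 1, 2, 4, 3, 5]
After 13 (swap(4, 3)): [0, 1, 2, 3, 4, 5]

Answer: yes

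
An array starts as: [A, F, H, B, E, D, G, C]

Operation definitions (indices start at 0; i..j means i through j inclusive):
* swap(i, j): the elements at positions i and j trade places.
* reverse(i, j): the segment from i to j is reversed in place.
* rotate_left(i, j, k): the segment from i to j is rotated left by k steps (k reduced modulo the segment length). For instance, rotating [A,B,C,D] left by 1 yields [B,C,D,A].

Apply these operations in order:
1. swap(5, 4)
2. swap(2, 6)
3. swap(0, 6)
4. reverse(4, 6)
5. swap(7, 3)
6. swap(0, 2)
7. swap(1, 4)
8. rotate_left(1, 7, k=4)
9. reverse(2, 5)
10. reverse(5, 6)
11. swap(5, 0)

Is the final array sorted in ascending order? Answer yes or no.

Answer: no

Derivation:
After 1 (swap(5, 4)): [A, F, H, B, D, E, G, C]
After 2 (swap(2, 6)): [A, F, G, B, D, E, H, C]
After 3 (swap(0, 6)): [H, F, G, B, D, E, A, C]
After 4 (reverse(4, 6)): [H, F, G, B, A, E, D, C]
After 5 (swap(7, 3)): [H, F, G, C, A, E, D, B]
After 6 (swap(0, 2)): [G, F, H, C, A, E, D, B]
After 7 (swap(1, 4)): [G, A, H, C, F, E, D, B]
After 8 (rotate_left(1, 7, k=4)): [G, E, D, B, A, H, C, F]
After 9 (reverse(2, 5)): [G, E, H, A, B, D, C, F]
After 10 (reverse(5, 6)): [G, E, H, A, B, C, D, F]
After 11 (swap(5, 0)): [C, E, H, A, B, G, D, F]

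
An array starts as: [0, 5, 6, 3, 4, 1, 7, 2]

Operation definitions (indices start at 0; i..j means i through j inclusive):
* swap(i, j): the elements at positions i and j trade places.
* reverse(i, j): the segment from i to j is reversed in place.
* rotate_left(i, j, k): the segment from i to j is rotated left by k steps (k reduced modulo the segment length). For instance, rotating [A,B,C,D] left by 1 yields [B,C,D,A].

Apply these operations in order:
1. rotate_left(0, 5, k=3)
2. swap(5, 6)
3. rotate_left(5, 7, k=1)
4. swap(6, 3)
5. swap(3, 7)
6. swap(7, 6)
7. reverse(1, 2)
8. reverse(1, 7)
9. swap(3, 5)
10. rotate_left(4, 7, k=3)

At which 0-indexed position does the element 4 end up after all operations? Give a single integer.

Answer: 7

Derivation:
After 1 (rotate_left(0, 5, k=3)): [3, 4, 1, 0, 5, 6, 7, 2]
After 2 (swap(5, 6)): [3, 4, 1, 0, 5, 7, 6, 2]
After 3 (rotate_left(5, 7, k=1)): [3, 4, 1, 0, 5, 6, 2, 7]
After 4 (swap(6, 3)): [3, 4, 1, 2, 5, 6, 0, 7]
After 5 (swap(3, 7)): [3, 4, 1, 7, 5, 6, 0, 2]
After 6 (swap(7, 6)): [3, 4, 1, 7, 5, 6, 2, 0]
After 7 (reverse(1, 2)): [3, 1, 4, 7, 5, 6, 2, 0]
After 8 (reverse(1, 7)): [3, 0, 2, 6, 5, 7, 4, 1]
After 9 (swap(3, 5)): [3, 0, 2, 7, 5, 6, 4, 1]
After 10 (rotate_left(4, 7, k=3)): [3, 0, 2, 7, 1, 5, 6, 4]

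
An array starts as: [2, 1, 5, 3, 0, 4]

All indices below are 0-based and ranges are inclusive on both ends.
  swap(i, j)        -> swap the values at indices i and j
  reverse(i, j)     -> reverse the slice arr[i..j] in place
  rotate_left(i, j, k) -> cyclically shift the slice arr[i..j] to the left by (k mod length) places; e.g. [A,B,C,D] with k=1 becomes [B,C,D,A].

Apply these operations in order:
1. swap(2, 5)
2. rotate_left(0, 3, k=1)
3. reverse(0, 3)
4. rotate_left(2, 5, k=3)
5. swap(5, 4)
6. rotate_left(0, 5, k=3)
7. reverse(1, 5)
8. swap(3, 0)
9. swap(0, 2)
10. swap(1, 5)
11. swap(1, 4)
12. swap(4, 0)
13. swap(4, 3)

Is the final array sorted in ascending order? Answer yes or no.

Answer: yes

Derivation:
After 1 (swap(2, 5)): [2, 1, 4, 3, 0, 5]
After 2 (rotate_left(0, 3, k=1)): [1, 4, 3, 2, 0, 5]
After 3 (reverse(0, 3)): [2, 3, 4, 1, 0, 5]
After 4 (rotate_left(2, 5, k=3)): [2, 3, 5, 4, 1, 0]
After 5 (swap(5, 4)): [2, 3, 5, 4, 0, 1]
After 6 (rotate_left(0, 5, k=3)): [4, 0, 1, 2, 3, 5]
After 7 (reverse(1, 5)): [4, 5, 3, 2, 1, 0]
After 8 (swap(3, 0)): [2, 5, 3, 4, 1, 0]
After 9 (swap(0, 2)): [3, 5, 2, 4, 1, 0]
After 10 (swap(1, 5)): [3, 0, 2, 4, 1, 5]
After 11 (swap(1, 4)): [3, 1, 2, 4, 0, 5]
After 12 (swap(4, 0)): [0, 1, 2, 4, 3, 5]
After 13 (swap(4, 3)): [0, 1, 2, 3, 4, 5]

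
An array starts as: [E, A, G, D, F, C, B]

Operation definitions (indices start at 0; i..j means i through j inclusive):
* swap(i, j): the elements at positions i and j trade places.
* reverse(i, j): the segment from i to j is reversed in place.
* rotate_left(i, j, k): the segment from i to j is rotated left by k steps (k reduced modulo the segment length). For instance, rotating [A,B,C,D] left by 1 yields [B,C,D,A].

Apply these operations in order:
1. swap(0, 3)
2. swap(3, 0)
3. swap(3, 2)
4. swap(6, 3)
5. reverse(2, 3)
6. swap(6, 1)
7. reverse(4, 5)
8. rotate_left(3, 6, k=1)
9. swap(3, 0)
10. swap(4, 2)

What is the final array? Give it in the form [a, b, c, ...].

Answer: [C, G, F, E, B, A, D]

Derivation:
After 1 (swap(0, 3)): [D, A, G, E, F, C, B]
After 2 (swap(3, 0)): [E, A, G, D, F, C, B]
After 3 (swap(3, 2)): [E, A, D, G, F, C, B]
After 4 (swap(6, 3)): [E, A, D, B, F, C, G]
After 5 (reverse(2, 3)): [E, A, B, D, F, C, G]
After 6 (swap(6, 1)): [E, G, B, D, F, C, A]
After 7 (reverse(4, 5)): [E, G, B, D, C, F, A]
After 8 (rotate_left(3, 6, k=1)): [E, G, B, C, F, A, D]
After 9 (swap(3, 0)): [C, G, B, E, F, A, D]
After 10 (swap(4, 2)): [C, G, F, E, B, A, D]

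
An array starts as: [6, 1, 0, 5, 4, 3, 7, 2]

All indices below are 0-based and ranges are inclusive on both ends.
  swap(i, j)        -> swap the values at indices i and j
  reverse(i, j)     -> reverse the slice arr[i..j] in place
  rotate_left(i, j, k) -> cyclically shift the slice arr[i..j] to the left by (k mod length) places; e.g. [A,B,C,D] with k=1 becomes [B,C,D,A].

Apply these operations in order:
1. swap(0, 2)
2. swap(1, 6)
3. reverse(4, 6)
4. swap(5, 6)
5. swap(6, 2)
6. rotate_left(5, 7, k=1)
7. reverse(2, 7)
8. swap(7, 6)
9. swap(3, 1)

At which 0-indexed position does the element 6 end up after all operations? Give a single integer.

Answer: 4

Derivation:
After 1 (swap(0, 2)): [0, 1, 6, 5, 4, 3, 7, 2]
After 2 (swap(1, 6)): [0, 7, 6, 5, 4, 3, 1, 2]
After 3 (reverse(4, 6)): [0, 7, 6, 5, 1, 3, 4, 2]
After 4 (swap(5, 6)): [0, 7, 6, 5, 1, 4, 3, 2]
After 5 (swap(6, 2)): [0, 7, 3, 5, 1, 4, 6, 2]
After 6 (rotate_left(5, 7, k=1)): [0, 7, 3, 5, 1, 6, 2, 4]
After 7 (reverse(2, 7)): [0, 7, 4, 2, 6, 1, 5, 3]
After 8 (swap(7, 6)): [0, 7, 4, 2, 6, 1, 3, 5]
After 9 (swap(3, 1)): [0, 2, 4, 7, 6, 1, 3, 5]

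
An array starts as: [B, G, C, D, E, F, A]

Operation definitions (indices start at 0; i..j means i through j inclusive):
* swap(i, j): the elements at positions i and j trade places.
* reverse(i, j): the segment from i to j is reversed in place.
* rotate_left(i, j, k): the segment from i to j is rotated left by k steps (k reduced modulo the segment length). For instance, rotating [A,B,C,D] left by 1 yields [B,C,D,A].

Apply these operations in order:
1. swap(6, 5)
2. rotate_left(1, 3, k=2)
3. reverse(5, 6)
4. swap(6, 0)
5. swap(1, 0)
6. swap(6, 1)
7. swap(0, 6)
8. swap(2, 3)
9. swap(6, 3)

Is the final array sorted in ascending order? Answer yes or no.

After 1 (swap(6, 5)): [B, G, C, D, E, A, F]
After 2 (rotate_left(1, 3, k=2)): [B, D, G, C, E, A, F]
After 3 (reverse(5, 6)): [B, D, G, C, E, F, A]
After 4 (swap(6, 0)): [A, D, G, C, E, F, B]
After 5 (swap(1, 0)): [D, A, G, C, E, F, B]
After 6 (swap(6, 1)): [D, B, G, C, E, F, A]
After 7 (swap(0, 6)): [A, B, G, C, E, F, D]
After 8 (swap(2, 3)): [A, B, C, G, E, F, D]
After 9 (swap(6, 3)): [A, B, C, D, E, F, G]

Answer: yes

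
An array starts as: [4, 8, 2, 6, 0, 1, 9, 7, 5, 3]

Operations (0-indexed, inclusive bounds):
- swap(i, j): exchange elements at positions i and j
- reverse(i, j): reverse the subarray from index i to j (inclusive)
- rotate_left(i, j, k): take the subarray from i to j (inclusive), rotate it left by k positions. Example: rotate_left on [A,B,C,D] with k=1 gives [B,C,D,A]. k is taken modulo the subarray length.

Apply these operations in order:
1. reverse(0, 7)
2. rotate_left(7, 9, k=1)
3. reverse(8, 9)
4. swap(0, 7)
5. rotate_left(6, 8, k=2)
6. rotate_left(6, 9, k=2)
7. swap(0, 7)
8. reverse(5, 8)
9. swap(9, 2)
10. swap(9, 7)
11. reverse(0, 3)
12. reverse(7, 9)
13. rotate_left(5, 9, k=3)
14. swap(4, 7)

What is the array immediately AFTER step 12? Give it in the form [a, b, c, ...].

Answer: [0, 8, 9, 3, 6, 4, 5, 7, 2, 1]

Derivation:
After 1 (reverse(0, 7)): [7, 9, 1, 0, 6, 2, 8, 4, 5, 3]
After 2 (rotate_left(7, 9, k=1)): [7, 9, 1, 0, 6, 2, 8, 5, 3, 4]
After 3 (reverse(8, 9)): [7, 9, 1, 0, 6, 2, 8, 5, 4, 3]
After 4 (swap(0, 7)): [5, 9, 1, 0, 6, 2, 8, 7, 4, 3]
After 5 (rotate_left(6, 8, k=2)): [5, 9, 1, 0, 6, 2, 4, 8, 7, 3]
After 6 (rotate_left(6, 9, k=2)): [5, 9, 1, 0, 6, 2, 7, 3, 4, 8]
After 7 (swap(0, 7)): [3, 9, 1, 0, 6, 2, 7, 5, 4, 8]
After 8 (reverse(5, 8)): [3, 9, 1, 0, 6, 4, 5, 7, 2, 8]
After 9 (swap(9, 2)): [3, 9, 8, 0, 6, 4, 5, 7, 2, 1]
After 10 (swap(9, 7)): [3, 9, 8, 0, 6, 4, 5, 1, 2, 7]
After 11 (reverse(0, 3)): [0, 8, 9, 3, 6, 4, 5, 1, 2, 7]
After 12 (reverse(7, 9)): [0, 8, 9, 3, 6, 4, 5, 7, 2, 1]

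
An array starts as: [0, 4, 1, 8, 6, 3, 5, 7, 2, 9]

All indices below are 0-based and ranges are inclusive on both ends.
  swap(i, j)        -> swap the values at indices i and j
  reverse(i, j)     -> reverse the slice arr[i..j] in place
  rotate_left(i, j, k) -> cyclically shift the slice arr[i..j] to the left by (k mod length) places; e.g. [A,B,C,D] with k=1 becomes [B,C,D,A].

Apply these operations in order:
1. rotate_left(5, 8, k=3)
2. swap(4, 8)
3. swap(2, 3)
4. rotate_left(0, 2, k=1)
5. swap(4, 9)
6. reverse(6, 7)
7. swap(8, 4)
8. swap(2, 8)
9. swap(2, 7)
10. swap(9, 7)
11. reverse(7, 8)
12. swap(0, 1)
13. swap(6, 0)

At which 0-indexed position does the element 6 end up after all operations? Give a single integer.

After 1 (rotate_left(5, 8, k=3)): [0, 4, 1, 8, 6, 2, 3, 5, 7, 9]
After 2 (swap(4, 8)): [0, 4, 1, 8, 7, 2, 3, 5, 6, 9]
After 3 (swap(2, 3)): [0, 4, 8, 1, 7, 2, 3, 5, 6, 9]
After 4 (rotate_left(0, 2, k=1)): [4, 8, 0, 1, 7, 2, 3, 5, 6, 9]
After 5 (swap(4, 9)): [4, 8, 0, 1, 9, 2, 3, 5, 6, 7]
After 6 (reverse(6, 7)): [4, 8, 0, 1, 9, 2, 5, 3, 6, 7]
After 7 (swap(8, 4)): [4, 8, 0, 1, 6, 2, 5, 3, 9, 7]
After 8 (swap(2, 8)): [4, 8, 9, 1, 6, 2, 5, 3, 0, 7]
After 9 (swap(2, 7)): [4, 8, 3, 1, 6, 2, 5, 9, 0, 7]
After 10 (swap(9, 7)): [4, 8, 3, 1, 6, 2, 5, 7, 0, 9]
After 11 (reverse(7, 8)): [4, 8, 3, 1, 6, 2, 5, 0, 7, 9]
After 12 (swap(0, 1)): [8, 4, 3, 1, 6, 2, 5, 0, 7, 9]
After 13 (swap(6, 0)): [5, 4, 3, 1, 6, 2, 8, 0, 7, 9]

Answer: 4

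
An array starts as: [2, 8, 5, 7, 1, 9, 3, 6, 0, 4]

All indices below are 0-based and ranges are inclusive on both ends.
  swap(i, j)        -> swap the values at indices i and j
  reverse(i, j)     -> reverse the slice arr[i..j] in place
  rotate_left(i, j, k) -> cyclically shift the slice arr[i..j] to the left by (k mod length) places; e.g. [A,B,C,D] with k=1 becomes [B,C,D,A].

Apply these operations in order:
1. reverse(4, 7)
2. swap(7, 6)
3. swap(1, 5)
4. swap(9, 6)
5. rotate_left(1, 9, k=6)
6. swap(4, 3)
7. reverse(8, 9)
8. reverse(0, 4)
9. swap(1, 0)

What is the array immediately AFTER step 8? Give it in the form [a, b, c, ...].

Answer: [1, 3, 0, 9, 2, 5, 7, 6, 4, 8]

Derivation:
After 1 (reverse(4, 7)): [2, 8, 5, 7, 6, 3, 9, 1, 0, 4]
After 2 (swap(7, 6)): [2, 8, 5, 7, 6, 3, 1, 9, 0, 4]
After 3 (swap(1, 5)): [2, 3, 5, 7, 6, 8, 1, 9, 0, 4]
After 4 (swap(9, 6)): [2, 3, 5, 7, 6, 8, 4, 9, 0, 1]
After 5 (rotate_left(1, 9, k=6)): [2, 9, 0, 1, 3, 5, 7, 6, 8, 4]
After 6 (swap(4, 3)): [2, 9, 0, 3, 1, 5, 7, 6, 8, 4]
After 7 (reverse(8, 9)): [2, 9, 0, 3, 1, 5, 7, 6, 4, 8]
After 8 (reverse(0, 4)): [1, 3, 0, 9, 2, 5, 7, 6, 4, 8]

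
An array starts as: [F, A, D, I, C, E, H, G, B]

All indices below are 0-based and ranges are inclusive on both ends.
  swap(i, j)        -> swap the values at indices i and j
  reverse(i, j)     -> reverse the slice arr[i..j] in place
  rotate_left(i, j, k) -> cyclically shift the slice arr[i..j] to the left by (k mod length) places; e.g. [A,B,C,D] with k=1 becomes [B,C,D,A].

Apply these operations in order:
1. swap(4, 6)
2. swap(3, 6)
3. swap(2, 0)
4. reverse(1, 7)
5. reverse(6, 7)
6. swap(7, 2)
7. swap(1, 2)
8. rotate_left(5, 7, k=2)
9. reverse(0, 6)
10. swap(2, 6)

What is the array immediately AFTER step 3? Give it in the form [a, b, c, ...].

After 1 (swap(4, 6)): [F, A, D, I, H, E, C, G, B]
After 2 (swap(3, 6)): [F, A, D, C, H, E, I, G, B]
After 3 (swap(2, 0)): [D, A, F, C, H, E, I, G, B]

Answer: [D, A, F, C, H, E, I, G, B]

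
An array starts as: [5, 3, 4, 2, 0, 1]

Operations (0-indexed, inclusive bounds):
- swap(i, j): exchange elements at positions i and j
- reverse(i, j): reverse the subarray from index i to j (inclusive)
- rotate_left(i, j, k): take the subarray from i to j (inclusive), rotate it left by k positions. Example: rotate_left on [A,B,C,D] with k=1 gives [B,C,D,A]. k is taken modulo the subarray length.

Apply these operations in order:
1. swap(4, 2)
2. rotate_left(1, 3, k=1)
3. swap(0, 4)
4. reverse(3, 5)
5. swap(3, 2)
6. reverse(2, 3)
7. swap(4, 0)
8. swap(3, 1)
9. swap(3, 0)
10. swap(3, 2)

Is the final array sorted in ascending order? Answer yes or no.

After 1 (swap(4, 2)): [5, 3, 0, 2, 4, 1]
After 2 (rotate_left(1, 3, k=1)): [5, 0, 2, 3, 4, 1]
After 3 (swap(0, 4)): [4, 0, 2, 3, 5, 1]
After 4 (reverse(3, 5)): [4, 0, 2, 1, 5, 3]
After 5 (swap(3, 2)): [4, 0, 1, 2, 5, 3]
After 6 (reverse(2, 3)): [4, 0, 2, 1, 5, 3]
After 7 (swap(4, 0)): [5, 0, 2, 1, 4, 3]
After 8 (swap(3, 1)): [5, 1, 2, 0, 4, 3]
After 9 (swap(3, 0)): [0, 1, 2, 5, 4, 3]
After 10 (swap(3, 2)): [0, 1, 5, 2, 4, 3]

Answer: no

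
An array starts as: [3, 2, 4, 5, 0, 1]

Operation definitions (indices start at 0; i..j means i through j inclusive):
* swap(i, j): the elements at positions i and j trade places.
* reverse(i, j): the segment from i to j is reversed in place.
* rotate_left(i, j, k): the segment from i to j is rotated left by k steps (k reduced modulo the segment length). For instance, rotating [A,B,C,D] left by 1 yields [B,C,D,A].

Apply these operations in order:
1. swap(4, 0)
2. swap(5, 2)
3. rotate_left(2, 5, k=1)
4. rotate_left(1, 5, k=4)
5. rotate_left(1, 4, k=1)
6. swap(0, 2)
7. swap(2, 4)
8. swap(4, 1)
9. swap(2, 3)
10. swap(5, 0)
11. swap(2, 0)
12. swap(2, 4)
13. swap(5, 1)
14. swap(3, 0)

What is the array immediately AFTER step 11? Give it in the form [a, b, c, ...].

After 1 (swap(4, 0)): [0, 2, 4, 5, 3, 1]
After 2 (swap(5, 2)): [0, 2, 1, 5, 3, 4]
After 3 (rotate_left(2, 5, k=1)): [0, 2, 5, 3, 4, 1]
After 4 (rotate_left(1, 5, k=4)): [0, 1, 2, 5, 3, 4]
After 5 (rotate_left(1, 4, k=1)): [0, 2, 5, 3, 1, 4]
After 6 (swap(0, 2)): [5, 2, 0, 3, 1, 4]
After 7 (swap(2, 4)): [5, 2, 1, 3, 0, 4]
After 8 (swap(4, 1)): [5, 0, 1, 3, 2, 4]
After 9 (swap(2, 3)): [5, 0, 3, 1, 2, 4]
After 10 (swap(5, 0)): [4, 0, 3, 1, 2, 5]
After 11 (swap(2, 0)): [3, 0, 4, 1, 2, 5]

Answer: [3, 0, 4, 1, 2, 5]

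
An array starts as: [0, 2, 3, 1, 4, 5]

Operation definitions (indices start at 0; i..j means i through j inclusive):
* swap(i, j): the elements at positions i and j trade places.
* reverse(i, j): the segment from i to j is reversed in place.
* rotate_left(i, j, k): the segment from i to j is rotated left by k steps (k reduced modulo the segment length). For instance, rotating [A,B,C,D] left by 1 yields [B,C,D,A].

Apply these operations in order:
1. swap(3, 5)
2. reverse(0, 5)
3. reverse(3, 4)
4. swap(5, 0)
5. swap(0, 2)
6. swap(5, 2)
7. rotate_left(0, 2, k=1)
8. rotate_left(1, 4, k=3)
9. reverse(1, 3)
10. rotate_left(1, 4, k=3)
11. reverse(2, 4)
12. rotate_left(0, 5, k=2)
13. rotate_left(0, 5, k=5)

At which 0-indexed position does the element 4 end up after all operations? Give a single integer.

After 1 (swap(3, 5)): [0, 2, 3, 5, 4, 1]
After 2 (reverse(0, 5)): [1, 4, 5, 3, 2, 0]
After 3 (reverse(3, 4)): [1, 4, 5, 2, 3, 0]
After 4 (swap(5, 0)): [0, 4, 5, 2, 3, 1]
After 5 (swap(0, 2)): [5, 4, 0, 2, 3, 1]
After 6 (swap(5, 2)): [5, 4, 1, 2, 3, 0]
After 7 (rotate_left(0, 2, k=1)): [4, 1, 5, 2, 3, 0]
After 8 (rotate_left(1, 4, k=3)): [4, 3, 1, 5, 2, 0]
After 9 (reverse(1, 3)): [4, 5, 1, 3, 2, 0]
After 10 (rotate_left(1, 4, k=3)): [4, 2, 5, 1, 3, 0]
After 11 (reverse(2, 4)): [4, 2, 3, 1, 5, 0]
After 12 (rotate_left(0, 5, k=2)): [3, 1, 5, 0, 4, 2]
After 13 (rotate_left(0, 5, k=5)): [2, 3, 1, 5, 0, 4]

Answer: 5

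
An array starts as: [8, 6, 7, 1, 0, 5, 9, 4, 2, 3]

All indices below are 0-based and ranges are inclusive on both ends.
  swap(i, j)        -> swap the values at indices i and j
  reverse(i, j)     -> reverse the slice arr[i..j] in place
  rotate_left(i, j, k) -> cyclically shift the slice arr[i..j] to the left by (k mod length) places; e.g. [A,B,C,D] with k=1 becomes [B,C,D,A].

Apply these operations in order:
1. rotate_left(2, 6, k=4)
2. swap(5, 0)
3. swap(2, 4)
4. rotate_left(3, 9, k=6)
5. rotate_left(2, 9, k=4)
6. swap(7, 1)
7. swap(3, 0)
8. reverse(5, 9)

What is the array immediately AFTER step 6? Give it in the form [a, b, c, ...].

Answer: [0, 3, 8, 5, 4, 2, 1, 6, 7, 9]

Derivation:
After 1 (rotate_left(2, 6, k=4)): [8, 6, 9, 7, 1, 0, 5, 4, 2, 3]
After 2 (swap(5, 0)): [0, 6, 9, 7, 1, 8, 5, 4, 2, 3]
After 3 (swap(2, 4)): [0, 6, 1, 7, 9, 8, 5, 4, 2, 3]
After 4 (rotate_left(3, 9, k=6)): [0, 6, 1, 3, 7, 9, 8, 5, 4, 2]
After 5 (rotate_left(2, 9, k=4)): [0, 6, 8, 5, 4, 2, 1, 3, 7, 9]
After 6 (swap(7, 1)): [0, 3, 8, 5, 4, 2, 1, 6, 7, 9]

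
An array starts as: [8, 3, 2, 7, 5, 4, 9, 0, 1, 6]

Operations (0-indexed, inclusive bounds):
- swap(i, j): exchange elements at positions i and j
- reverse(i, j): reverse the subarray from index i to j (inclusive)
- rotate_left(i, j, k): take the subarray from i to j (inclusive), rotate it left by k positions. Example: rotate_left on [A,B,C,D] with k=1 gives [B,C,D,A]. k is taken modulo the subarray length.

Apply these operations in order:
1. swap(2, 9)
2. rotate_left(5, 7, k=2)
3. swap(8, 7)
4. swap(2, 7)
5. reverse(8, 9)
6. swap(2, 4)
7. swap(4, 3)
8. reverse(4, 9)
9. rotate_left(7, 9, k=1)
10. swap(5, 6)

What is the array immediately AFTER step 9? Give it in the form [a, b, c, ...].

After 1 (swap(2, 9)): [8, 3, 6, 7, 5, 4, 9, 0, 1, 2]
After 2 (rotate_left(5, 7, k=2)): [8, 3, 6, 7, 5, 0, 4, 9, 1, 2]
After 3 (swap(8, 7)): [8, 3, 6, 7, 5, 0, 4, 1, 9, 2]
After 4 (swap(2, 7)): [8, 3, 1, 7, 5, 0, 4, 6, 9, 2]
After 5 (reverse(8, 9)): [8, 3, 1, 7, 5, 0, 4, 6, 2, 9]
After 6 (swap(2, 4)): [8, 3, 5, 7, 1, 0, 4, 6, 2, 9]
After 7 (swap(4, 3)): [8, 3, 5, 1, 7, 0, 4, 6, 2, 9]
After 8 (reverse(4, 9)): [8, 3, 5, 1, 9, 2, 6, 4, 0, 7]
After 9 (rotate_left(7, 9, k=1)): [8, 3, 5, 1, 9, 2, 6, 0, 7, 4]

Answer: [8, 3, 5, 1, 9, 2, 6, 0, 7, 4]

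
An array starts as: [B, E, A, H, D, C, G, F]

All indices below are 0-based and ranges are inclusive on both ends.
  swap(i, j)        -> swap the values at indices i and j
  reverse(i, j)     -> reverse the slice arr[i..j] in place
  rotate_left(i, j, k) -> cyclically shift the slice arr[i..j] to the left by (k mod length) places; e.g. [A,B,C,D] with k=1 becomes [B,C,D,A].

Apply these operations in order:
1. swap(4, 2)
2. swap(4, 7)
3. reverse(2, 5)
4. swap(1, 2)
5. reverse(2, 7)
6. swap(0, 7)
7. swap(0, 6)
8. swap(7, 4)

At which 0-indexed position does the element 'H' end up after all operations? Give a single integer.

After 1 (swap(4, 2)): [B, E, D, H, A, C, G, F]
After 2 (swap(4, 7)): [B, E, D, H, F, C, G, A]
After 3 (reverse(2, 5)): [B, E, C, F, H, D, G, A]
After 4 (swap(1, 2)): [B, C, E, F, H, D, G, A]
After 5 (reverse(2, 7)): [B, C, A, G, D, H, F, E]
After 6 (swap(0, 7)): [E, C, A, G, D, H, F, B]
After 7 (swap(0, 6)): [F, C, A, G, D, H, E, B]
After 8 (swap(7, 4)): [F, C, A, G, B, H, E, D]

Answer: 5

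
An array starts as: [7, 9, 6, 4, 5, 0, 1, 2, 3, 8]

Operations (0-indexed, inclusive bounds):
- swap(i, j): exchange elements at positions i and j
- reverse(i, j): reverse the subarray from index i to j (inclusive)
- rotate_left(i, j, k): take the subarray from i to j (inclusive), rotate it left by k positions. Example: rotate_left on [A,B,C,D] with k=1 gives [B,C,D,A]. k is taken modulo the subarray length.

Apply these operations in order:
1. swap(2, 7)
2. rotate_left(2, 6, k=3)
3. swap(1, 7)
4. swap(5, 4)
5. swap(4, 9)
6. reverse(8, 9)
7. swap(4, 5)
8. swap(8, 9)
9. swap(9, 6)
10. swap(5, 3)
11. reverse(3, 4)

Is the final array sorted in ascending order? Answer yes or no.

Answer: no

Derivation:
After 1 (swap(2, 7)): [7, 9, 2, 4, 5, 0, 1, 6, 3, 8]
After 2 (rotate_left(2, 6, k=3)): [7, 9, 0, 1, 2, 4, 5, 6, 3, 8]
After 3 (swap(1, 7)): [7, 6, 0, 1, 2, 4, 5, 9, 3, 8]
After 4 (swap(5, 4)): [7, 6, 0, 1, 4, 2, 5, 9, 3, 8]
After 5 (swap(4, 9)): [7, 6, 0, 1, 8, 2, 5, 9, 3, 4]
After 6 (reverse(8, 9)): [7, 6, 0, 1, 8, 2, 5, 9, 4, 3]
After 7 (swap(4, 5)): [7, 6, 0, 1, 2, 8, 5, 9, 4, 3]
After 8 (swap(8, 9)): [7, 6, 0, 1, 2, 8, 5, 9, 3, 4]
After 9 (swap(9, 6)): [7, 6, 0, 1, 2, 8, 4, 9, 3, 5]
After 10 (swap(5, 3)): [7, 6, 0, 8, 2, 1, 4, 9, 3, 5]
After 11 (reverse(3, 4)): [7, 6, 0, 2, 8, 1, 4, 9, 3, 5]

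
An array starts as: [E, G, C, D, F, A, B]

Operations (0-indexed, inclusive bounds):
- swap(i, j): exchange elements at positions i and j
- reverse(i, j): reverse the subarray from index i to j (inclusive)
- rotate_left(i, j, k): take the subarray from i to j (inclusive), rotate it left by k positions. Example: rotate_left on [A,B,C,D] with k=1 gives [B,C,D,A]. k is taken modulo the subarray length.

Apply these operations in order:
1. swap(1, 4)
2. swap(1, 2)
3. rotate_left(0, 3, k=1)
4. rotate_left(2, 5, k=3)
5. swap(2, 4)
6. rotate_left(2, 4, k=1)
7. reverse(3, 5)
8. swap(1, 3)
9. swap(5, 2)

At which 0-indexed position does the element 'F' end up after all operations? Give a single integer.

After 1 (swap(1, 4)): [E, F, C, D, G, A, B]
After 2 (swap(1, 2)): [E, C, F, D, G, A, B]
After 3 (rotate_left(0, 3, k=1)): [C, F, D, E, G, A, B]
After 4 (rotate_left(2, 5, k=3)): [C, F, A, D, E, G, B]
After 5 (swap(2, 4)): [C, F, E, D, A, G, B]
After 6 (rotate_left(2, 4, k=1)): [C, F, D, A, E, G, B]
After 7 (reverse(3, 5)): [C, F, D, G, E, A, B]
After 8 (swap(1, 3)): [C, G, D, F, E, A, B]
After 9 (swap(5, 2)): [C, G, A, F, E, D, B]

Answer: 3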